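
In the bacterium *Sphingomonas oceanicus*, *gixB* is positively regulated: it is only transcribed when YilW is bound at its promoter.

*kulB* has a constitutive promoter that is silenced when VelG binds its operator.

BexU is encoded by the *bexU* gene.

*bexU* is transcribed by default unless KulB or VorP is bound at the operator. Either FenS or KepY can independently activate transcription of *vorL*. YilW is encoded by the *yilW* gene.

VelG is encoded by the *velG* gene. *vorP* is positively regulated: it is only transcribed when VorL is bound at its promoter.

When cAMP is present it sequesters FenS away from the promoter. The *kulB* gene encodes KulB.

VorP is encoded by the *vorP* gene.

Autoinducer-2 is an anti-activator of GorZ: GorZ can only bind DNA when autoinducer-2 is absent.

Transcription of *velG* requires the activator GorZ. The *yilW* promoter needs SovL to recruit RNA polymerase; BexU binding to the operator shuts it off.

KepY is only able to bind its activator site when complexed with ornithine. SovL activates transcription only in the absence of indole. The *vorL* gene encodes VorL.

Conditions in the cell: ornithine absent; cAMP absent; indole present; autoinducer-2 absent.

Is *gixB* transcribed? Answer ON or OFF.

Autoinducer-2 is absent, so GorZ is active.
No repressor is bound and GorZ is active, so *velG* is transcribed.
So VelG is produced and active.
With repressor VelG bound, *kulB* is not transcribed.
So KulB is not produced.
cAMP is absent, so FenS is active.
Ornithine is absent, so KepY is inactive.
Activator FenS is present, so *vorL* is transcribed.
So VorL is produced and active.
No repressor is bound and VorL is active, so *vorP* is transcribed.
So VorP is produced and active.
With repressor VorP bound, *bexU* is not transcribed.
So BexU is not produced.
Indole is present, so SovL is inactive.
Required activator SovL is absent, so *yilW* is not transcribed.
So YilW is not produced.
Required activator YilW is absent, so *gixB* is not transcribed.

OFF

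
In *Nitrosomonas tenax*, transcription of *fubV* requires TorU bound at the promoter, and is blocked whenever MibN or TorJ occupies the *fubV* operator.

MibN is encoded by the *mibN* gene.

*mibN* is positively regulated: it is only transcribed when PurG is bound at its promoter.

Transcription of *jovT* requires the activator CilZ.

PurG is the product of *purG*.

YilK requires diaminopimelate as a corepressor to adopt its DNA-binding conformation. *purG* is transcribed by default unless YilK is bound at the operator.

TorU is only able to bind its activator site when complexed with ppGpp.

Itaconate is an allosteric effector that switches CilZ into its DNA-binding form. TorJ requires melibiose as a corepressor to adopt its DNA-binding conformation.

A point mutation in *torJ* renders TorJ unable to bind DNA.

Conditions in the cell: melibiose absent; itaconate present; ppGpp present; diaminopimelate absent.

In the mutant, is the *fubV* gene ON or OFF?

Diaminopimelate is absent, so YilK is inactive.
With no repressor bound, *purG* is transcribed.
So PurG is produced and active.
No repressor is bound and PurG is active, so *mibN* is transcribed.
So MibN is produced and active.
TorJ is non-functional in this strain, so it has no effect.
ppGpp is present, so TorU is active.
With repressor MibN bound, *fubV* is not transcribed.

OFF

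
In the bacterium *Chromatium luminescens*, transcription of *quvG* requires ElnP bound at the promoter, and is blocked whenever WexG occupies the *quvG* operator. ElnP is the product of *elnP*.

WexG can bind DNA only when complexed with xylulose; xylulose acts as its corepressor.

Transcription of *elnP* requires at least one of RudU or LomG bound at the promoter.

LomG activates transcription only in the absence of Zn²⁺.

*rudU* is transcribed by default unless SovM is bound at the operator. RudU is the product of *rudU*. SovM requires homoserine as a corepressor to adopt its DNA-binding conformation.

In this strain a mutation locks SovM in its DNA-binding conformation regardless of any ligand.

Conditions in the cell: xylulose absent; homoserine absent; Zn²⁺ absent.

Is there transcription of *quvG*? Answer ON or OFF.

ON

Xylulose is absent, so WexG is inactive.
SovM is constitutively active in this strain.
With repressor SovM bound, *rudU* is not transcribed.
So RudU is not produced.
Zn²⁺ is absent, so LomG is active.
Activator LomG is present, so *elnP* is transcribed.
So ElnP is produced and active.
No repressor is bound and ElnP is active, so *quvG* is transcribed.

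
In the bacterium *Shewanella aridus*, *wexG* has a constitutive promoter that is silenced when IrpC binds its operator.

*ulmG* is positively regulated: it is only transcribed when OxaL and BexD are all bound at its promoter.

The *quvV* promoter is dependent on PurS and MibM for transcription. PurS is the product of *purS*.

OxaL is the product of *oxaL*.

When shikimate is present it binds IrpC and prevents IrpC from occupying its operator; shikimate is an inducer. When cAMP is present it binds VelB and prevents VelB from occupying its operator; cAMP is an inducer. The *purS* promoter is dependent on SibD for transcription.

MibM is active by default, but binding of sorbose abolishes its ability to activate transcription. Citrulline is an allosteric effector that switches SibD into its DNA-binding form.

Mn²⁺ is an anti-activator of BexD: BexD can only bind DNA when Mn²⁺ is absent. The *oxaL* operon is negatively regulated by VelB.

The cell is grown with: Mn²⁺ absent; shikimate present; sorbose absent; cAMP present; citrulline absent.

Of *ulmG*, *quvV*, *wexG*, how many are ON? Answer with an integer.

2

cAMP is present, so VelB is inactive.
With no repressor bound, *oxaL* is transcribed.
So OxaL is produced and active.
Mn²⁺ is absent, so BexD is active.
No repressor is bound and OxaL and BexD are active, so *ulmG* is transcribed.
→ *ulmG* is ON.
Citrulline is absent, so SibD is inactive.
Required activator SibD is absent, so *purS* is not transcribed.
So PurS is not produced.
Sorbose is absent, so MibM is active.
Required activator PurS is absent, so *quvV* is not transcribed.
→ *quvV* is OFF.
Shikimate is present, so IrpC is inactive.
With no repressor bound, *wexG* is transcribed.
→ *wexG* is ON.
2 of the 3 genes are transcribed.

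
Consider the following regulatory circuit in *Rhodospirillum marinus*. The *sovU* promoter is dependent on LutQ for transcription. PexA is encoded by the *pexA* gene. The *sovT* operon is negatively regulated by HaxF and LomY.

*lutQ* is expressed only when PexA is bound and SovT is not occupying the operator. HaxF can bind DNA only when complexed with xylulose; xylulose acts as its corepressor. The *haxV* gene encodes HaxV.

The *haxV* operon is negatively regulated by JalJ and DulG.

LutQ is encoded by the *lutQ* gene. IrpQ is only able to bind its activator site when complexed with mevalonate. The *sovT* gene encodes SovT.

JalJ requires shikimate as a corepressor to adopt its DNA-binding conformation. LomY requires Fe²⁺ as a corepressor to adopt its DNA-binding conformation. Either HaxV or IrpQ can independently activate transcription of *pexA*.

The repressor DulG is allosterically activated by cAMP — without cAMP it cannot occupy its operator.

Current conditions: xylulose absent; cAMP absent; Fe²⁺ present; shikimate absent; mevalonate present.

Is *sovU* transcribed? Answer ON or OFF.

Shikimate is absent, so JalJ is inactive.
cAMP is absent, so DulG is inactive.
With no repressor bound, *haxV* is transcribed.
So HaxV is produced and active.
Mevalonate is present, so IrpQ is active.
Activator HaxV is present, so *pexA* is transcribed.
So PexA is produced and active.
Xylulose is absent, so HaxF is inactive.
Fe²⁺ is present, so LomY is active.
With repressor LomY bound, *sovT* is not transcribed.
So SovT is not produced.
No repressor is bound and PexA is active, so *lutQ* is transcribed.
So LutQ is produced and active.
No repressor is bound and LutQ is active, so *sovU* is transcribed.

ON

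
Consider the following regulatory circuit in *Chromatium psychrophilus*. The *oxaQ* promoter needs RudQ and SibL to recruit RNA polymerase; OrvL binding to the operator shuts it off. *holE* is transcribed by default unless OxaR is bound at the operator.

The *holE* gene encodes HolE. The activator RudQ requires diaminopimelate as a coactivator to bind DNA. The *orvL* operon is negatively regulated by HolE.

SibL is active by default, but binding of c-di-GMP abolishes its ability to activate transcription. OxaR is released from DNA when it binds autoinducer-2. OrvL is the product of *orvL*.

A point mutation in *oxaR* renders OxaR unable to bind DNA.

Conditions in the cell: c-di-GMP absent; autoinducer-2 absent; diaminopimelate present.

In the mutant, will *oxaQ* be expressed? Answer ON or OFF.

ON

Diaminopimelate is present, so RudQ is active.
OxaR is non-functional in this strain, so it has no effect.
With no repressor bound, *holE* is transcribed.
So HolE is produced and active.
With repressor HolE bound, *orvL* is not transcribed.
So OrvL is not produced.
c-di-GMP is absent, so SibL is active.
No repressor is bound and RudQ and SibL are active, so *oxaQ* is transcribed.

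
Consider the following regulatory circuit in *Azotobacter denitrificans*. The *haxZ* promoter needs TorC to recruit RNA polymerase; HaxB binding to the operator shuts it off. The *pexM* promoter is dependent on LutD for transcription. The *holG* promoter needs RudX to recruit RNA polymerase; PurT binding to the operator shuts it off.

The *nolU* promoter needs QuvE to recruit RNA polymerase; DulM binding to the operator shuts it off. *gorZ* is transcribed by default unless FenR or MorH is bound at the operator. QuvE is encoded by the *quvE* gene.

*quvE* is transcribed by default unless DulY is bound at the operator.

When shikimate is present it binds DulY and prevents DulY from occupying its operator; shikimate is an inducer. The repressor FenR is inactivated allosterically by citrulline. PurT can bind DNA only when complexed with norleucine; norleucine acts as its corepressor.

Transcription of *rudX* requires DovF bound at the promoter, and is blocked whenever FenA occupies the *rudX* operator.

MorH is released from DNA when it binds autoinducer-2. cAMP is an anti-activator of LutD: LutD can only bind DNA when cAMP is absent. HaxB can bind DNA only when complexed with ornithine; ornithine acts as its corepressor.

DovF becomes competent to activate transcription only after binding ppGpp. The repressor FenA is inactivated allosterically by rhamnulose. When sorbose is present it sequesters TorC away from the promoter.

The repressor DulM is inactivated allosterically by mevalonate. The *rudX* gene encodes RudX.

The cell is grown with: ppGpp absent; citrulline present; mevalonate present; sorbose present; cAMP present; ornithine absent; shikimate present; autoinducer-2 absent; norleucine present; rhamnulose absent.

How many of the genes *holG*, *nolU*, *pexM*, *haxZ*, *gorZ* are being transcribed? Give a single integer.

1

Norleucine is present, so PurT is active.
ppGpp is absent, so DovF is inactive.
Rhamnulose is absent, so FenA is active.
With repressor FenA bound, *rudX* is not transcribed.
So RudX is not produced.
With repressor PurT bound, *holG* is not transcribed.
→ *holG* is OFF.
Mevalonate is present, so DulM is inactive.
Shikimate is present, so DulY is inactive.
With no repressor bound, *quvE* is transcribed.
So QuvE is produced and active.
No repressor is bound and QuvE is active, so *nolU* is transcribed.
→ *nolU* is ON.
cAMP is present, so LutD is inactive.
Required activator LutD is absent, so *pexM* is not transcribed.
→ *pexM* is OFF.
Sorbose is present, so TorC is inactive.
Ornithine is absent, so HaxB is inactive.
Required activator TorC is absent, so *haxZ* is not transcribed.
→ *haxZ* is OFF.
Citrulline is present, so FenR is inactive.
Autoinducer-2 is absent, so MorH is active.
With repressor MorH bound, *gorZ* is not transcribed.
→ *gorZ* is OFF.
1 of the 5 genes is transcribed.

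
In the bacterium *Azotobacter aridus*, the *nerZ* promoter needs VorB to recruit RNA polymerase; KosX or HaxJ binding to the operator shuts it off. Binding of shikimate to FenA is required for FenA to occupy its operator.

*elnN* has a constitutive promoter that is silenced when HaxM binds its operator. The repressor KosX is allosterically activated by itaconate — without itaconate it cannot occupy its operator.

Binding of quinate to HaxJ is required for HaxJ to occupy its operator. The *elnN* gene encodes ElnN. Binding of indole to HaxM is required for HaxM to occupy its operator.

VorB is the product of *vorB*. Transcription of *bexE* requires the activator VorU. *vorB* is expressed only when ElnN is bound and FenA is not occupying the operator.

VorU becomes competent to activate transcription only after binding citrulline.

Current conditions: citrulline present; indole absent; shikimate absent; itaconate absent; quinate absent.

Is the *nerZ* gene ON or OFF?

ON

Itaconate is absent, so KosX is inactive.
Indole is absent, so HaxM is inactive.
With no repressor bound, *elnN* is transcribed.
So ElnN is produced and active.
Shikimate is absent, so FenA is inactive.
No repressor is bound and ElnN is active, so *vorB* is transcribed.
So VorB is produced and active.
Quinate is absent, so HaxJ is inactive.
No repressor is bound and VorB is active, so *nerZ* is transcribed.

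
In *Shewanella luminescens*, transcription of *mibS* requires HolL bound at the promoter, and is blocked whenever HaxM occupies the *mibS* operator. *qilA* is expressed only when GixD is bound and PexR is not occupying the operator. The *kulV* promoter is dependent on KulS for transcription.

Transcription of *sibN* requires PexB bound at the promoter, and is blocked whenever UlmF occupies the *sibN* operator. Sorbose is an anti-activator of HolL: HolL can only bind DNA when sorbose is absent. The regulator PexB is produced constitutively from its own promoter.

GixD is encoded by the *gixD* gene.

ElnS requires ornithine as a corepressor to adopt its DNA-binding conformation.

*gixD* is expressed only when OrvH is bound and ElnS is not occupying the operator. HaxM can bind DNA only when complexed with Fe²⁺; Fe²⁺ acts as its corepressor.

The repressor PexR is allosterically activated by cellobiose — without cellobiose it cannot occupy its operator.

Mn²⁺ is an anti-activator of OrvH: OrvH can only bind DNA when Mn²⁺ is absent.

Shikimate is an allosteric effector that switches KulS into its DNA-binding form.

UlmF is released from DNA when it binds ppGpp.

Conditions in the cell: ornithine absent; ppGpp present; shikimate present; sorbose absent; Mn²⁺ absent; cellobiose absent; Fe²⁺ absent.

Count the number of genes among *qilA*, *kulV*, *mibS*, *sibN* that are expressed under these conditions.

4

Cellobiose is absent, so PexR is inactive.
Ornithine is absent, so ElnS is inactive.
Mn²⁺ is absent, so OrvH is active.
No repressor is bound and OrvH is active, so *gixD* is transcribed.
So GixD is produced and active.
No repressor is bound and GixD is active, so *qilA* is transcribed.
→ *qilA* is ON.
Shikimate is present, so KulS is active.
No repressor is bound and KulS is active, so *kulV* is transcribed.
→ *kulV* is ON.
Fe²⁺ is absent, so HaxM is inactive.
Sorbose is absent, so HolL is active.
No repressor is bound and HolL is active, so *mibS* is transcribed.
→ *mibS* is ON.
PexB is produced constitutively and is active.
ppGpp is present, so UlmF is inactive.
No repressor is bound and PexB is active, so *sibN* is transcribed.
→ *sibN* is ON.
4 of the 4 genes are transcribed.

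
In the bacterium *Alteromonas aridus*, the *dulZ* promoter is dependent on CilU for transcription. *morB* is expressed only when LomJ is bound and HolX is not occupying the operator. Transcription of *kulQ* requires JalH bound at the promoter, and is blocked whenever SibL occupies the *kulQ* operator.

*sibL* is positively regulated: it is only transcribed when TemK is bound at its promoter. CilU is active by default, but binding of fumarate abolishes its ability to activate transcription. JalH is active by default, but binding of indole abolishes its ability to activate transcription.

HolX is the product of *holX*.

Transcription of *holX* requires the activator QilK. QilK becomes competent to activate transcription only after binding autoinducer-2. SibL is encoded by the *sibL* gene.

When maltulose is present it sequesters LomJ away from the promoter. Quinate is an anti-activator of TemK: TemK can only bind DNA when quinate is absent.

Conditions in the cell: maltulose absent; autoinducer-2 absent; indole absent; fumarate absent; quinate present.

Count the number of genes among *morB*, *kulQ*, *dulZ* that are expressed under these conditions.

Autoinducer-2 is absent, so QilK is inactive.
Required activator QilK is absent, so *holX* is not transcribed.
So HolX is not produced.
Maltulose is absent, so LomJ is active.
No repressor is bound and LomJ is active, so *morB* is transcribed.
→ *morB* is ON.
Indole is absent, so JalH is active.
Quinate is present, so TemK is inactive.
Required activator TemK is absent, so *sibL* is not transcribed.
So SibL is not produced.
No repressor is bound and JalH is active, so *kulQ* is transcribed.
→ *kulQ* is ON.
Fumarate is absent, so CilU is active.
No repressor is bound and CilU is active, so *dulZ* is transcribed.
→ *dulZ* is ON.
3 of the 3 genes are transcribed.

3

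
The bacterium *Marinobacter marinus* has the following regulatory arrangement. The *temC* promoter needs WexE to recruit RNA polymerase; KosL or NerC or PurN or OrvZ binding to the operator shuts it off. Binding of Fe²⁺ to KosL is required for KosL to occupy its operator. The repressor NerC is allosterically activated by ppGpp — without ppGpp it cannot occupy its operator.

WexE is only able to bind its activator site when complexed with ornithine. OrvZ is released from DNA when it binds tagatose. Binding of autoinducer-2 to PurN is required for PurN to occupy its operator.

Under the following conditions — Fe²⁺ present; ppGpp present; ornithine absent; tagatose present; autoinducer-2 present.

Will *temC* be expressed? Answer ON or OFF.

OFF

Fe²⁺ is present, so KosL is active.
ppGpp is present, so NerC is active.
Autoinducer-2 is present, so PurN is active.
Tagatose is present, so OrvZ is inactive.
Ornithine is absent, so WexE is inactive.
With repressor KosL bound, *temC* is not transcribed.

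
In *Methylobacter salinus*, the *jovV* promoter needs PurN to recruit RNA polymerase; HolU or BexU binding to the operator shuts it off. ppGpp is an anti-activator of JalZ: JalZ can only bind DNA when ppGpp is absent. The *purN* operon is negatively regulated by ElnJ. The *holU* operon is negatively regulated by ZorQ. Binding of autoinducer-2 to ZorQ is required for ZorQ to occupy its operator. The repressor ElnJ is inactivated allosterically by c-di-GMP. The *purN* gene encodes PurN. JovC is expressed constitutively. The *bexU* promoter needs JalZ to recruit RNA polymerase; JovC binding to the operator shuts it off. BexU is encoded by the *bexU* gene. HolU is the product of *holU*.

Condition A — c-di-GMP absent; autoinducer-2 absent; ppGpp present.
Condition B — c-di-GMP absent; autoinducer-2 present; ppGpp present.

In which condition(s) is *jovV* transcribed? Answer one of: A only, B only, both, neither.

Condition A:
c-di-GMP is absent, so ElnJ is active.
With repressor ElnJ bound, *purN* is not transcribed.
So PurN is not produced.
Autoinducer-2 is absent, so ZorQ is inactive.
With no repressor bound, *holU* is transcribed.
So HolU is produced and active.
ppGpp is present, so JalZ is inactive.
JovC is produced constitutively and is active.
With repressor JovC bound, *bexU* is not transcribed.
So BexU is not produced.
With repressor HolU bound, *jovV* is not transcribed.
→ *jovV* is OFF in A.
Condition B:
c-di-GMP is absent, so ElnJ is active.
With repressor ElnJ bound, *purN* is not transcribed.
So PurN is not produced.
Autoinducer-2 is present, so ZorQ is active.
With repressor ZorQ bound, *holU* is not transcribed.
So HolU is not produced.
ppGpp is present, so JalZ is inactive.
JovC is produced constitutively and is active.
With repressor JovC bound, *bexU* is not transcribed.
So BexU is not produced.
Required activator PurN is absent, so *jovV* is not transcribed.
→ *jovV* is OFF in B.

neither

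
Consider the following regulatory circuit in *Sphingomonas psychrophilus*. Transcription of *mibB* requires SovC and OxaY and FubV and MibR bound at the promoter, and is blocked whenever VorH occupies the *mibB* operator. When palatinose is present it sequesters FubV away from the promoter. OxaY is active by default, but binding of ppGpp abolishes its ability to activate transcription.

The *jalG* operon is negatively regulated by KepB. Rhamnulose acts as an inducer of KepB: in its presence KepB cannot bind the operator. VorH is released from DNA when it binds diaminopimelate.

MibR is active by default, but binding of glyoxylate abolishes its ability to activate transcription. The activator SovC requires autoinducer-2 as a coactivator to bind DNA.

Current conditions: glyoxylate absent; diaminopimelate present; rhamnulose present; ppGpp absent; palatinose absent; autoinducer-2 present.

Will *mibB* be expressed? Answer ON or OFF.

ON

Autoinducer-2 is present, so SovC is active.
Diaminopimelate is present, so VorH is inactive.
ppGpp is absent, so OxaY is active.
Palatinose is absent, so FubV is active.
Glyoxylate is absent, so MibR is active.
No repressor is bound and SovC and OxaY and FubV and MibR are active, so *mibB* is transcribed.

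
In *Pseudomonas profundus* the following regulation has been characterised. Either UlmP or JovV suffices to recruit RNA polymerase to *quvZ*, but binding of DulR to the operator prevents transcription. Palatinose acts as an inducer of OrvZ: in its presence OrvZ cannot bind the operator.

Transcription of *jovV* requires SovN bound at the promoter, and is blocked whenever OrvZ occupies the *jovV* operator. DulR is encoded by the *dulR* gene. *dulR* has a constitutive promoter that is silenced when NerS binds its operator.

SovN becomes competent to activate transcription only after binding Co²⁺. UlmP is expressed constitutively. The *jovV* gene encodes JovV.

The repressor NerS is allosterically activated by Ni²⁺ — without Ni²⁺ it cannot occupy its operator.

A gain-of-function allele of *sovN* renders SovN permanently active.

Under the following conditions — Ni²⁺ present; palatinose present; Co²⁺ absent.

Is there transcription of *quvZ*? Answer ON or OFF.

ON

Ni²⁺ is present, so NerS is active.
With repressor NerS bound, *dulR* is not transcribed.
So DulR is not produced.
UlmP is produced constitutively and is active.
Palatinose is present, so OrvZ is inactive.
SovN is constitutively active in this strain.
No repressor is bound and SovN is active, so *jovV* is transcribed.
So JovV is produced and active.
Activator UlmP is present, so *quvZ* is transcribed.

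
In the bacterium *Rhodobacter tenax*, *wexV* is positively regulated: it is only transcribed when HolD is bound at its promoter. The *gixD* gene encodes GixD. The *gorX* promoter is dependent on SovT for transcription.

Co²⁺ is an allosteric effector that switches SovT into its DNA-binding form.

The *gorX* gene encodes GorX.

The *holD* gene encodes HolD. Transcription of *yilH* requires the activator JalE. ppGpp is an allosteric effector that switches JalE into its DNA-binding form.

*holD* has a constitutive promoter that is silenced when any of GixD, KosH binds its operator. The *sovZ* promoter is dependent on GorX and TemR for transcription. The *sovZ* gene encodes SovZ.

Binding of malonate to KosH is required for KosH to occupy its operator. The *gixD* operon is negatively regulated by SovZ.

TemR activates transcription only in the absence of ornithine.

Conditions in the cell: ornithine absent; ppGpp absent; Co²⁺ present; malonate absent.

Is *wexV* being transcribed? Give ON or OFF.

Co²⁺ is present, so SovT is active.
No repressor is bound and SovT is active, so *gorX* is transcribed.
So GorX is produced and active.
Ornithine is absent, so TemR is active.
No repressor is bound and GorX and TemR are active, so *sovZ* is transcribed.
So SovZ is produced and active.
With repressor SovZ bound, *gixD* is not transcribed.
So GixD is not produced.
Malonate is absent, so KosH is inactive.
With no repressor bound, *holD* is transcribed.
So HolD is produced and active.
No repressor is bound and HolD is active, so *wexV* is transcribed.

ON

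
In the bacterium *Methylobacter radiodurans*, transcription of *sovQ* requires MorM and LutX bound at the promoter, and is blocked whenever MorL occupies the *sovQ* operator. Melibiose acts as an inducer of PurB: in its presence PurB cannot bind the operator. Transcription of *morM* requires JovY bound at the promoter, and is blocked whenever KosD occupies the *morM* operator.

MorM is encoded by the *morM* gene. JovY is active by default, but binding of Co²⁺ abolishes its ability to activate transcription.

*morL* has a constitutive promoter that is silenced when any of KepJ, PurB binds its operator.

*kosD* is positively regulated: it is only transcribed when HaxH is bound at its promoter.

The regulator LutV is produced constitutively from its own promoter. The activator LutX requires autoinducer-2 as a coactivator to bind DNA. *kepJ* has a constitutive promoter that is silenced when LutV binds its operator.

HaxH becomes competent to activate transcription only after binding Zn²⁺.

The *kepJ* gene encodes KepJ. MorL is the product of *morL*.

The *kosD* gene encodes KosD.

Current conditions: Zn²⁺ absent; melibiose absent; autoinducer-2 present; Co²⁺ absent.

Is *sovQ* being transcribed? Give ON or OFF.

Co²⁺ is absent, so JovY is active.
Zn²⁺ is absent, so HaxH is inactive.
Required activator HaxH is absent, so *kosD* is not transcribed.
So KosD is not produced.
No repressor is bound and JovY is active, so *morM* is transcribed.
So MorM is produced and active.
Autoinducer-2 is present, so LutX is active.
LutV is produced constitutively and is active.
With repressor LutV bound, *kepJ* is not transcribed.
So KepJ is not produced.
Melibiose is absent, so PurB is active.
With repressor PurB bound, *morL* is not transcribed.
So MorL is not produced.
No repressor is bound and MorM and LutX are active, so *sovQ* is transcribed.

ON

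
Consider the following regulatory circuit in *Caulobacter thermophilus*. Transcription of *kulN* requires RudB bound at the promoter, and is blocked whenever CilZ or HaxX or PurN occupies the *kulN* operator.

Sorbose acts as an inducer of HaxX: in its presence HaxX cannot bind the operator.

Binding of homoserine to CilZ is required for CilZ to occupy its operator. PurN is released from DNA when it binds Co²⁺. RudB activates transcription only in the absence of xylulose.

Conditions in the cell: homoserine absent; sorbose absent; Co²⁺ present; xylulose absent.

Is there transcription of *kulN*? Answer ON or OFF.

Homoserine is absent, so CilZ is inactive.
Sorbose is absent, so HaxX is active.
Co²⁺ is present, so PurN is inactive.
Xylulose is absent, so RudB is active.
With repressor HaxX bound, *kulN* is not transcribed.

OFF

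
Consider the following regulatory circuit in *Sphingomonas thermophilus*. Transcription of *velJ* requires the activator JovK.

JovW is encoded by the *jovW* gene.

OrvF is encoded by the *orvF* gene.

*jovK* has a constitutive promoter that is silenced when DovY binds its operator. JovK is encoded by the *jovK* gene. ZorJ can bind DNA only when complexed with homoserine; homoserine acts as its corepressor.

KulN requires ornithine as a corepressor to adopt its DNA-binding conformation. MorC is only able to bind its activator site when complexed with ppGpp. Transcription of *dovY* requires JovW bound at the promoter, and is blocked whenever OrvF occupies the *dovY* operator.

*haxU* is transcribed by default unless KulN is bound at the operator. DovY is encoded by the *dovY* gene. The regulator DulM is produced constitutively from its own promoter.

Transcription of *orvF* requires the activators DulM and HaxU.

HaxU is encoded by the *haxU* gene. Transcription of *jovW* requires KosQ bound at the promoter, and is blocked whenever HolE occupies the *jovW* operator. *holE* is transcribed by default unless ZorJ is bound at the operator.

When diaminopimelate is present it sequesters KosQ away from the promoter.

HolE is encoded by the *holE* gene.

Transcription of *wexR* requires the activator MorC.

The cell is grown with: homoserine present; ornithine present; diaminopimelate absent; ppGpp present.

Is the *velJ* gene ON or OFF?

OFF

Homoserine is present, so ZorJ is active.
With repressor ZorJ bound, *holE* is not transcribed.
So HolE is not produced.
Diaminopimelate is absent, so KosQ is active.
No repressor is bound and KosQ is active, so *jovW* is transcribed.
So JovW is produced and active.
DulM is produced constitutively and is active.
Ornithine is present, so KulN is active.
With repressor KulN bound, *haxU* is not transcribed.
So HaxU is not produced.
Required activator HaxU is absent, so *orvF* is not transcribed.
So OrvF is not produced.
No repressor is bound and JovW is active, so *dovY* is transcribed.
So DovY is produced and active.
With repressor DovY bound, *jovK* is not transcribed.
So JovK is not produced.
Required activator JovK is absent, so *velJ* is not transcribed.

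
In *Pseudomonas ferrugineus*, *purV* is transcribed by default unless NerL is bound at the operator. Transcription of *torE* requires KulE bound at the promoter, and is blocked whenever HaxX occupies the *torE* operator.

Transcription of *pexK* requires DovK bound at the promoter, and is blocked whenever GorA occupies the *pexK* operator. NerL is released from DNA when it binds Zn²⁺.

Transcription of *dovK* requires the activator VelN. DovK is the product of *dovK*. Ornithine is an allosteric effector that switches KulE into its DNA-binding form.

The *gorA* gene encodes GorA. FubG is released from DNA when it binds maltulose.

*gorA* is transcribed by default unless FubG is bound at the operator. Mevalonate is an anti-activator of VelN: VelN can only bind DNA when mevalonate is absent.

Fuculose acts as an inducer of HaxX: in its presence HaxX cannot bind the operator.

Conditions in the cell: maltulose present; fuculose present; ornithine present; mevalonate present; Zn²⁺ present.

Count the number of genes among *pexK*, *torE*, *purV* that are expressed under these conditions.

2

Maltulose is present, so FubG is inactive.
With no repressor bound, *gorA* is transcribed.
So GorA is produced and active.
Mevalonate is present, so VelN is inactive.
Required activator VelN is absent, so *dovK* is not transcribed.
So DovK is not produced.
With repressor GorA bound, *pexK* is not transcribed.
→ *pexK* is OFF.
Fuculose is present, so HaxX is inactive.
Ornithine is present, so KulE is active.
No repressor is bound and KulE is active, so *torE* is transcribed.
→ *torE* is ON.
Zn²⁺ is present, so NerL is inactive.
With no repressor bound, *purV* is transcribed.
→ *purV* is ON.
2 of the 3 genes are transcribed.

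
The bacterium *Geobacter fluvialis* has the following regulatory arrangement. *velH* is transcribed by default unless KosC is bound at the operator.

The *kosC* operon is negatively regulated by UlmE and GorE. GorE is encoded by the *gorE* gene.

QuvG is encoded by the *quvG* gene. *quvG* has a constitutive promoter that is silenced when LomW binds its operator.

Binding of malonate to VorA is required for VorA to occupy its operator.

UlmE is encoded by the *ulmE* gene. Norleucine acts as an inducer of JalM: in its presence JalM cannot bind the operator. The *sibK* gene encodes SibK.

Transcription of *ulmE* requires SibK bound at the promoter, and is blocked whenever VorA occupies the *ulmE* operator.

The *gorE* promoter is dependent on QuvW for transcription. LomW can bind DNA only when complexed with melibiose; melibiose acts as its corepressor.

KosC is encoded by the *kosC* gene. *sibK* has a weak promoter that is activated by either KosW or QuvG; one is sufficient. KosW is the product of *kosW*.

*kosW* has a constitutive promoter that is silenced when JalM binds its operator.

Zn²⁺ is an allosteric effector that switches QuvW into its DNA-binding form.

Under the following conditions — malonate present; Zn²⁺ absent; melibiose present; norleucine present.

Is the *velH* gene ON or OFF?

OFF

Norleucine is present, so JalM is inactive.
With no repressor bound, *kosW* is transcribed.
So KosW is produced and active.
Melibiose is present, so LomW is active.
With repressor LomW bound, *quvG* is not transcribed.
So QuvG is not produced.
Activator KosW is present, so *sibK* is transcribed.
So SibK is produced and active.
Malonate is present, so VorA is active.
With repressor VorA bound, *ulmE* is not transcribed.
So UlmE is not produced.
Zn²⁺ is absent, so QuvW is inactive.
Required activator QuvW is absent, so *gorE* is not transcribed.
So GorE is not produced.
With no repressor bound, *kosC* is transcribed.
So KosC is produced and active.
With repressor KosC bound, *velH* is not transcribed.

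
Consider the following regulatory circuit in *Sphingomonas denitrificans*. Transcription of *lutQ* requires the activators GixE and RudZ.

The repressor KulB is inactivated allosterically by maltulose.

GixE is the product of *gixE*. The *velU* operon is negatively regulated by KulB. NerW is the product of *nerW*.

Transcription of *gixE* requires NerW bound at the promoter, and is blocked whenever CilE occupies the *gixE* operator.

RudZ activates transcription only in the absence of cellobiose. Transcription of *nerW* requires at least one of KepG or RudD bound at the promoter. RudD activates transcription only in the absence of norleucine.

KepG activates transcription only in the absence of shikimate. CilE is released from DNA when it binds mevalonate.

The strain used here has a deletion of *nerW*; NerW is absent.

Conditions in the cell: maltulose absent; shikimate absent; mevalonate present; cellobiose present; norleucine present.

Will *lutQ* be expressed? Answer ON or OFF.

OFF

NerW is non-functional in this strain, so it has no effect.
Mevalonate is present, so CilE is inactive.
Required activator NerW is absent, so *gixE* is not transcribed.
So GixE is not produced.
Cellobiose is present, so RudZ is inactive.
Required activator GixE is absent, so *lutQ* is not transcribed.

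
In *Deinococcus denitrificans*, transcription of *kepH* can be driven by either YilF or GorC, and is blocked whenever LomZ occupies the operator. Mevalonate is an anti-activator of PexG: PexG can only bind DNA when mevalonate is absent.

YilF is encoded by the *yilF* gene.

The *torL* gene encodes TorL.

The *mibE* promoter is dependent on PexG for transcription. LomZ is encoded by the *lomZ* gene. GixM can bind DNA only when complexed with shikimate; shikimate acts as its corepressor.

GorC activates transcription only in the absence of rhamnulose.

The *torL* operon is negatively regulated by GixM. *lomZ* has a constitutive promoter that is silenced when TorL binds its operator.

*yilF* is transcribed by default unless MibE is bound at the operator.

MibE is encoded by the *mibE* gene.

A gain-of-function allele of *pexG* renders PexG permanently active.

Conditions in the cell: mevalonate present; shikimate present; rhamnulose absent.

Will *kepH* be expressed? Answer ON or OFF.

OFF

PexG is constitutively active in this strain.
No repressor is bound and PexG is active, so *mibE* is transcribed.
So MibE is produced and active.
With repressor MibE bound, *yilF* is not transcribed.
So YilF is not produced.
Rhamnulose is absent, so GorC is active.
Shikimate is present, so GixM is active.
With repressor GixM bound, *torL* is not transcribed.
So TorL is not produced.
With no repressor bound, *lomZ* is transcribed.
So LomZ is produced and active.
With repressor LomZ bound, *kepH* is not transcribed.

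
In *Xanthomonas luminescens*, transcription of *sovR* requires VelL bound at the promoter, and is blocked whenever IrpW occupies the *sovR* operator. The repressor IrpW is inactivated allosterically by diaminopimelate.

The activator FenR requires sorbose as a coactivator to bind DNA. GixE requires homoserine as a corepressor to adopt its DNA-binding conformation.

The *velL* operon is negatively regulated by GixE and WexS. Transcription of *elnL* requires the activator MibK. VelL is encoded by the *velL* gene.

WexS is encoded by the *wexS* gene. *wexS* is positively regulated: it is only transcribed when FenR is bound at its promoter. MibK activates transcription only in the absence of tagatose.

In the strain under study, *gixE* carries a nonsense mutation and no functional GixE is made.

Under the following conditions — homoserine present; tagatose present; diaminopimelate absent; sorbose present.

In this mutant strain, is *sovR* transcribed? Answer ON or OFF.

OFF

GixE is non-functional in this strain, so it has no effect.
Sorbose is present, so FenR is active.
No repressor is bound and FenR is active, so *wexS* is transcribed.
So WexS is produced and active.
With repressor WexS bound, *velL* is not transcribed.
So VelL is not produced.
Diaminopimelate is absent, so IrpW is active.
With repressor IrpW bound, *sovR* is not transcribed.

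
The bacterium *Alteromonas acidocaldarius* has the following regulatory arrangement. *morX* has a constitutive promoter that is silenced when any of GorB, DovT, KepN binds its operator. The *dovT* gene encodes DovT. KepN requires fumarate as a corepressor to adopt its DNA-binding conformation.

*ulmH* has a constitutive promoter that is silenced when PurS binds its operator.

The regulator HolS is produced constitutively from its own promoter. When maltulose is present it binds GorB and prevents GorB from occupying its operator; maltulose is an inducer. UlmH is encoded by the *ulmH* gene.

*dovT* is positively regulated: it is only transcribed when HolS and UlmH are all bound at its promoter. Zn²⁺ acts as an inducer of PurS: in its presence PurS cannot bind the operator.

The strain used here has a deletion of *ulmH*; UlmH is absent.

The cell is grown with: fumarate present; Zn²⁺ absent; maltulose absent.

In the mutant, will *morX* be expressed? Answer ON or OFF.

OFF

Maltulose is absent, so GorB is active.
HolS is produced constitutively and is active.
UlmH is non-functional in this strain, so it has no effect.
Required activator UlmH is absent, so *dovT* is not transcribed.
So DovT is not produced.
Fumarate is present, so KepN is active.
With repressor GorB bound, *morX* is not transcribed.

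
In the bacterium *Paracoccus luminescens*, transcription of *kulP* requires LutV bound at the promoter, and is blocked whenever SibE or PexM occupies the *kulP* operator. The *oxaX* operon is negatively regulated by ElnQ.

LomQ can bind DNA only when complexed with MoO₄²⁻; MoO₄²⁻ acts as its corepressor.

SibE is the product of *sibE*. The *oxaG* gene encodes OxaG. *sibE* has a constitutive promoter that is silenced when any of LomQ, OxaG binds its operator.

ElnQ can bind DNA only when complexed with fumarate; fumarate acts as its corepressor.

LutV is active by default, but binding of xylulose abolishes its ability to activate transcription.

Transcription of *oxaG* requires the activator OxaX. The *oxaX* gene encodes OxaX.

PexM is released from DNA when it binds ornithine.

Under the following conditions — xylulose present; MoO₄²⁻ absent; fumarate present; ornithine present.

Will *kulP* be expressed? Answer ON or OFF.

MoO₄²⁻ is absent, so LomQ is inactive.
Fumarate is present, so ElnQ is active.
With repressor ElnQ bound, *oxaX* is not transcribed.
So OxaX is not produced.
Required activator OxaX is absent, so *oxaG* is not transcribed.
So OxaG is not produced.
With no repressor bound, *sibE* is transcribed.
So SibE is produced and active.
Xylulose is present, so LutV is inactive.
Ornithine is present, so PexM is inactive.
With repressor SibE bound, *kulP* is not transcribed.

OFF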